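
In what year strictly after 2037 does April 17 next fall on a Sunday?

2039

From one year to the next, a fixed date's weekday advances by 1, or by 2 when a Feb 29 lies between the two dates.
2037: April 17 is Friday.
2038: Saturday (+1)
2039: Sunday (+1)
April 17 falls on a Sunday in 2039.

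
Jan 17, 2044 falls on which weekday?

Sunday

January 1, 2044 is a Friday.
January 17 is day 17 of the year, i.e. 16 days after Jan 1.
16 mod 7 = 2, so advance 2 weekdays from Friday: Sunday.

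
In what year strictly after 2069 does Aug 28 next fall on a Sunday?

From one year to the next, a fixed date's weekday advances by 1, or by 2 when a Feb 29 lies between the two dates.
2069: August 28 is Wednesday.
2070: Thursday (+1)
2071: Friday (+1)
2072: Sunday (+2)
Aug 28 falls on a Sunday in 2072.

2072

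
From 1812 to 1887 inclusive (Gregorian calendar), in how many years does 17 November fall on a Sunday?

10

Track 17 November's weekday year by year (advancing +1, or +2 across a Feb 29):
  1812: Tue  1813: Wed (+1)  1814: Thu (+1)  1815: Fri (+1)  1816: Sun (+2) ✓
  1817: Mon (+1)  1818: Tue (+1)  1819: Wed (+1)  1820: Fri (+2)  1821: Sat (+1)
  1822: Sun (+1) ✓  1823: Mon (+1)  1824: Wed (+2)  1825: Thu (+1)  … (48 more years) …
  1874: Tue (+1)  1875: Wed (+1)  1876: Fri (+2)  1877: Sat (+1)  1878: Sun (+1) ✓
  1879: Mon (+1)  1880: Wed (+2)  1881: Thu (+1)  1882: Fri (+1)  1883: Sat (+1)
  1884: Mon (+2)  1885: Tue (+1)  1886: Wed (+1)  1887: Thu (+1)
Sunday years: 1816, 1822, 1833, 1839, 1844, 1850, 1861, 1867, 1872, 1878 — 10 in total.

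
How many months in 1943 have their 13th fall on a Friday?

Check the 13th of each month of 1943: Jan 13: Wed, Feb 13: Sat, Mar 13: Sat, Apr 13: Tue, May 13: Thu, Jun 13: Sun, Jul 13: Tue, Aug 13: Fri, Sep 13: Mon, Oct 13: Wed, Nov 13: Sat, Dec 13: Mon.
Friday occurs in August — 1 month.

1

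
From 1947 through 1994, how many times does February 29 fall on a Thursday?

Leap years in 1947–1994: 12 of them.
Feb 29 weekday advances by 5 (mod 7) from one leap year to the next four years later (or differs when a century non-leap intervenes).
Leap-day weekdays: 1948:Sun 1952:Fri 1956:Wed 1960:Mon 1964:Sat 1968:Thu✓ 1972:Tue 1976:Sun 1980:Fri 1984:Wed 1988:Mon 1992:Sat
Thursday: 1968 → 1.

1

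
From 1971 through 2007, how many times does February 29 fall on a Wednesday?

Leap years in 1971–2007: 9 of them.
Feb 29 weekday advances by 5 (mod 7) from one leap year to the next four years later (or differs when a century non-leap intervenes).
Leap-day weekdays: 1972:Tue 1976:Sun 1980:Fri 1984:Wed✓ 1988:Mon 1992:Sat 1996:Thu 2000:Tue 2004:Sun
Wednesday: 1984 → 1.

1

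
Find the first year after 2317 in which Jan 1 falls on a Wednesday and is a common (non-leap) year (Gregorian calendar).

Jan 1 advances by 2 weekdays after a leap year and by 1 after a common year.
2317: Jan 1 is Monday.
2318: Tuesday
2319: Wednesday
2319 begins on a Wednesday and is a common year.

2319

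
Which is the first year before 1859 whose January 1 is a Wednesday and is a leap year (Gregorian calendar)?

1840

Jan 1 advances by 2 weekdays after a leap year and by 1 after a common year.
1859: Jan 1 is Saturday.
1858: Friday
1857: Thursday
1856: Tuesday (leap)
1855: Monday
1854: Sunday
1853: Saturday
1852: Thursday (leap)
1851: Wednesday
1850: Tuesday
1849: Monday
1848: Saturday (leap)
1847: Friday
1846: Thursday
1845: Wednesday
1844: Monday (leap)
1843: Sunday
1842: Saturday
1841: Friday
1840: Wednesday (leap)
1840 begins on a Wednesday and is a leap year.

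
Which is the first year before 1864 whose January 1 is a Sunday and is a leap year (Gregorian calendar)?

Jan 1 advances by 2 weekdays after a leap year and by 1 after a common year.
1864: Jan 1 is Friday (leap).
1863: Thursday
1862: Wednesday
1861: Tuesday
1860: Sunday (leap)
1860 begins on a Sunday and is a leap year.

1860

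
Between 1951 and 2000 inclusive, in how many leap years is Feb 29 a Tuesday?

Leap years in 1951–2000: 13 of them.
Feb 29 weekday advances by 5 (mod 7) from one leap year to the next four years later (or differs when a century non-leap intervenes).
Leap-day weekdays: 1952:Fri 1956:Wed 1960:Mon 1964:Sat 1968:Thu 1972:Tue✓ 1976:Sun 1980:Fri 1984:Wed 1988:Mon 1992:Sat 1996:Thu 2000:Tue✓
Tuesday: 1972, 2000 → 2.

2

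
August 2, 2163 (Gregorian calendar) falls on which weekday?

January 1, 2163 is a Saturday.
August 2 is day 214 of the year, i.e. 213 days after Jan 1.
213 mod 7 = 3, so advance 3 weekdays from Saturday: Tuesday.

Tuesday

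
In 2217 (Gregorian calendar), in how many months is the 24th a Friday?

2

Check the 24th of each month of 2217: Jan 24: Fri, Feb 24: Mon, Mar 24: Mon, Apr 24: Thu, May 24: Sat, Jun 24: Tue, Jul 24: Thu, Aug 24: Sun, Sep 24: Wed, Oct 24: Fri, Nov 24: Mon, Dec 24: Wed.
Friday occurs in January, October — 2 months.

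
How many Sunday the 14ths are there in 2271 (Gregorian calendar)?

Check the 14th of each month of 2271: Jan 14: Sat, Feb 14: Tue, Mar 14: Tue, Apr 14: Fri, May 14: Sun, Jun 14: Wed, Jul 14: Fri, Aug 14: Mon, Sep 14: Thu, Oct 14: Sat, Nov 14: Tue, Dec 14: Thu.
Sunday occurs in May — 1 month.

1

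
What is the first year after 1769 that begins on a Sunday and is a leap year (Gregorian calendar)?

Jan 1 advances by 2 weekdays after a leap year and by 1 after a common year.
1769: Jan 1 is Sunday.
1770: Monday
1771: Tuesday
1772: Wednesday (leap)
1773: Friday
1774: Saturday
1775: Sunday
1776: Monday (leap)
1777: Wednesday
1778: Thursday
1779: Friday
1780: Saturday (leap)
1781: Monday
1782: Tuesday
1783: Wednesday
1784: Thursday (leap)
1785: Saturday
1786: Sunday
1787: Monday
1788: Tuesday (leap)
1789: Thursday
1790: Friday
1791: Saturday
1792: Sunday (leap)
1792 begins on a Sunday and is a leap year.

1792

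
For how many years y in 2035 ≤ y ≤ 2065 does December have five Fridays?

December has 31 days; it has five Fridays when Friday falls among the first (month-length − 28) days — i.e. when December 1 is one of Friday/Thursday/Wednesday.
December 1 by year: 2035:Sat 2036:Mon 2037:Tue 2038:Wed✓ 2039:Thu✓ 2040:Sat 2041:Sun 2042:Mon 2043:Tue 2044:Thu✓ 2045:Fri✓ 2046:Sat 2047:Sun 2048:Tue 2049:Wed✓ 2050:Thu✓ 2051:Fri✓ 2052:Sun 2053:Mon 2054:Tue 2055:Wed✓ 2056:Fri✓ 2057:Sat 2058:Sun 2059:Mon 2060:Wed✓ 2061:Thu✓ 2062:Fri✓ 2063:Sat 2064:Mon 2065:Tue
Years with five Fridays: 2038, 2039, 2044, 2045, 2049, 2050, 2051, 2055, 2056, 2060, 2061, 2062 → 12.

12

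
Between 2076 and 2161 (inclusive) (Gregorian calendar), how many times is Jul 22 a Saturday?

12

Track Jul 22's weekday year by year (advancing +1, or +2 across a Feb 29):
  2076: Wed  2077: Thu (+1)  2078: Fri (+1)  2079: Sat (+1) ✓  2080: Mon (+2)
  2081: Tue (+1)  2082: Wed (+1)  2083: Thu (+1)  2084: Sat (+2) ✓  2085: Sun (+1)
  2086: Mon (+1)  2087: Tue (+1)  2088: Thu (+2)  2089: Fri (+1)  … (58 more years) …
  2148: Mon (+2)  2149: Tue (+1)  2150: Wed (+1)  2151: Thu (+1)  2152: Sat (+2) ✓
  2153: Sun (+1)  2154: Mon (+1)  2155: Tue (+1)  2156: Thu (+2)  2157: Fri (+1)
  2158: Sat (+1) ✓  2159: Sun (+1)  2160: Tue (+2)  2161: Wed (+1)
Saturday years: 2079, 2084, 2090, 2102, 2113, 2119, 2124, 2130, 2141, 2147, 2152, 2158 — 12 in total.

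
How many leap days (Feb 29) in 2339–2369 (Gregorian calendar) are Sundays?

Leap years in 2339–2369: 8 of them.
Feb 29 weekday advances by 5 (mod 7) from one leap year to the next four years later (or differs when a century non-leap intervenes).
Leap-day weekdays: 2340:Thu 2344:Tue 2348:Sun✓ 2352:Fri 2356:Wed 2360:Mon 2364:Sat 2368:Thu
Sunday: 2348 → 1.

1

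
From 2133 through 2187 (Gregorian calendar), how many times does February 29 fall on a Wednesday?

Leap years in 2133–2187: 13 of them.
Feb 29 weekday advances by 5 (mod 7) from one leap year to the next four years later (or differs when a century non-leap intervenes).
Leap-day weekdays: 2136:Wed✓ 2140:Mon 2144:Sat 2148:Thu 2152:Tue 2156:Sun 2160:Fri 2164:Wed✓ 2168:Mon 2172:Sat 2176:Thu 2180:Tue 2184:Sun
Wednesday: 2136, 2164 → 2.

2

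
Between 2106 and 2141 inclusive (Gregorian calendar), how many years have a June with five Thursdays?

11

June has 30 days; it has five Thursdays when Thursday falls among the first (month-length − 28) days — i.e. when June 1 is one of Thursday/Wednesday.
June 1 by year: 2106:Tue 2107:Wed✓ 2108:Fri 2109:Sat 2110:Sun 2111:Mon 2112:Wed✓ 2113:Thu✓ 2114:Fri 2115:Sat 2116:Mon 2117:Tue 2118:Wed✓ 2119:Thu✓ 2120:Sat …(6 more)… 2127:Sun 2128:Tue 2129:Wed✓ 2130:Thu✓ 2131:Fri 2132:Sun 2133:Mon 2134:Tue 2135:Wed✓ 2136:Fri 2137:Sat 2138:Sun 2139:Mon 2140:Wed✓ 2141:Thu✓
Years with five Thursdays: 2107, 2112, 2113, 2118, 2119, 2124, 2129, 2130, 2135, 2140, 2141 → 11.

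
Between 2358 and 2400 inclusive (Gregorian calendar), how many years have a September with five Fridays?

September has 30 days; it has five Fridays when Friday falls among the first (month-length − 28) days — i.e. when September 1 is one of Friday/Thursday.
September 1 by year: 2358:Mon 2359:Tue 2360:Thu✓ 2361:Fri✓ 2362:Sat 2363:Sun 2364:Tue 2365:Wed 2366:Thu✓ 2367:Fri✓ 2368:Sun 2369:Mon 2370:Tue 2371:Wed 2372:Fri✓ …(13 more)… 2386:Mon 2387:Tue 2388:Thu✓ 2389:Fri✓ 2390:Sat 2391:Sun 2392:Tue 2393:Wed 2394:Thu✓ 2395:Fri✓ 2396:Sun 2397:Mon 2398:Tue 2399:Wed 2400:Fri✓
Years with five Fridays: 2360, 2361, 2366, 2367, 2372, 2377, 2378, 2383, 2388, 2389, 2394, 2395, 2400 → 13.

13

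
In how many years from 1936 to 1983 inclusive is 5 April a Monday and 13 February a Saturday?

Check each year's weekday for 5 April and 13 February:
  1936: Sun/Thu  1937: Mon/Sat ✓  1938: Tue/Sun  1939: Wed/Mon  1940: Fri/Tue  1941: Sat/Thu  1942: Sun/Fri  1943: Mon/Sat ✓  1944: Wed/Sun  1945: Thu/Tue  1946: Fri/Wed  1947: Sat/Thu  1948: Mon/Fri  1949: Tue/Sun  …(20 more)…  1970: Sun/Fri  1971: Mon/Sat ✓  1972: Wed/Sun  1973: Thu/Tue  1974: Fri/Wed  1975: Sat/Thu  1976: Mon/Fri  1977: Tue/Sun  1978: Wed/Mon  1979: Thu/Tue  1980: Sat/Wed  1981: Sun/Fri  1982: Mon/Sat ✓  1983: Tue/Sun
Both conditions hold in: 1937, 1943, 1954, 1965, 1971, 1982 — 6.

6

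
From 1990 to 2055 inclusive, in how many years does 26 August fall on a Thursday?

10

Track 26 August's weekday year by year (advancing +1, or +2 across a Feb 29):
  1990: Sun  1991: Mon (+1)  1992: Wed (+2)  1993: Thu (+1) ✓  1994: Fri (+1)
  1995: Sat (+1)  1996: Mon (+2)  1997: Tue (+1)  1998: Wed (+1)  1999: Thu (+1) ✓
  2000: Sat (+2)  2001: Sun (+1)  2002: Mon (+1)  2003: Tue (+1)  … (38 more years) …
  2042: Tue (+1)  2043: Wed (+1)  2044: Fri (+2)  2045: Sat (+1)  2046: Sun (+1)
  2047: Mon (+1)  2048: Wed (+2)  2049: Thu (+1) ✓  2050: Fri (+1)  2051: Sat (+1)
  2052: Mon (+2)  2053: Tue (+1)  2054: Wed (+1)  2055: Thu (+1) ✓
Thursday years: 1993, 1999, 2004, 2010, 2021, 2027, 2032, 2038, 2049, 2055 — 10 in total.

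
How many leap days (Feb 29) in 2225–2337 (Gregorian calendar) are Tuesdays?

3

Leap years in 2225–2337: 27 of them.
Feb 29 weekday advances by 5 (mod 7) from one leap year to the next four years later (or differs when a century non-leap intervenes).
Leap-day weekdays: 2228:Fri 2232:Wed 2236:Mon 2240:Sat 2244:Thu 2248:Tue✓ 2252:Sun 2256:Fri 2260:Wed 2264:Mon 2268:Sat 2272:Thu 2276:Tue✓ 2280:Sun 2284:Fri 2288:Wed 2292:Mon 2296:Sat 2304:Mon 2308:Sat 2312:Thu 2316:Tue✓ 2320:Sun 2324:Fri 2328:Wed 2332:Mon 2336:Sat
Tuesday: 2248, 2276, 2316 → 3.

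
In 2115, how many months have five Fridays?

4

A month of length L has five Fridays iff its first Friday is on day ≤ L−28 (so day 1–3 in a 31-day month, 1–2 in a 30-day month, day 1 in a leap February).
Checking each month of 2115: Jan starts Tue (31d); Feb starts Fri (28d); Mar starts Fri (31d) ✓; Apr starts Mon (30d); May starts Wed (31d) ✓; Jun starts Sat (30d); Jul starts Mon (31d); Aug starts Thu (31d) ✓; Sep starts Sun (30d); Oct starts Tue (31d); Nov starts Fri (30d) ✓; Dec starts Sun (31d).
Five-Friday months: March, May, August, November → 4.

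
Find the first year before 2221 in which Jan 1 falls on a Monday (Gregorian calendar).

2216

Jan 1 advances by 2 weekdays after a leap year and by 1 after a common year.
2221: Jan 1 is Monday.
2220: Saturday (leap)
2219: Friday
2218: Thursday
2217: Wednesday
2216: Monday (leap)
2216 begins on a Monday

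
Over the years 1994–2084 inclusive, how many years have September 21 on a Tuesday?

Track September 21's weekday year by year (advancing +1, or +2 across a Feb 29):
  1994: Wed  1995: Thu (+1)  1996: Sat (+2)  1997: Sun (+1)  1998: Mon (+1)
  1999: Tue (+1) ✓  2000: Thu (+2)  2001: Fri (+1)  2002: Sat (+1)  2003: Sun (+1)
  2004: Tue (+2) ✓  2005: Wed (+1)  2006: Thu (+1)  2007: Fri (+1)  … (63 more years) …
  2071: Mon (+1)  2072: Wed (+2)  2073: Thu (+1)  2074: Fri (+1)  2075: Sat (+1)
  2076: Mon (+2)  2077: Tue (+1) ✓  2078: Wed (+1)  2079: Thu (+1)  2080: Sat (+2)
  2081: Sun (+1)  2082: Mon (+1)  2083: Tue (+1) ✓  2084: Thu (+2)
Tuesday years: 1999, 2004, 2010, 2021, 2027, 2032, 2038, 2049, 2055, 2060, 2066, 2077, 2083 — 13 in total.

13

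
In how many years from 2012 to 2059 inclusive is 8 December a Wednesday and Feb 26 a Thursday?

Check each year's weekday for 8 December and Feb 26:
  2012: Sat/Sun  2013: Sun/Tue  2014: Mon/Wed  2015: Tue/Thu  2016: Thu/Fri  2017: Fri/Sun  2018: Sat/Mon  2019: Sun/Tue  2020: Tue/Wed  2021: Wed/Fri  2022: Thu/Sat  2023: Fri/Sun  2024: Sun/Mon  2025: Mon/Wed  …(20 more)…  2046: Sat/Mon  2047: Sun/Tue  2048: Tue/Wed  2049: Wed/Fri  2050: Thu/Sat  2051: Fri/Sun  2052: Sun/Mon  2053: Mon/Wed  2054: Tue/Thu  2055: Wed/Fri  2056: Fri/Sat  2057: Sat/Mon  2058: Sun/Tue  2059: Mon/Wed
Both conditions hold in: 2032 — 1.

1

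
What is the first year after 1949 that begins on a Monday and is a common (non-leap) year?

Jan 1 advances by 2 weekdays after a leap year and by 1 after a common year.
1949: Jan 1 is Saturday.
1950: Sunday
1951: Monday
1951 begins on a Monday and is a common year.

1951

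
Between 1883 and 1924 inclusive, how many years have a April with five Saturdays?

12

April has 30 days; it has five Saturdays when Saturday falls among the first (month-length − 28) days — i.e. when April 1 is one of Saturday/Friday.
April 1 by year: 1883:Sun 1884:Tue 1885:Wed 1886:Thu 1887:Fri✓ 1888:Sun 1889:Mon 1890:Tue 1891:Wed 1892:Fri✓ 1893:Sat✓ 1894:Sun 1895:Mon 1896:Wed 1897:Thu …(12 more)… 1910:Fri✓ 1911:Sat✓ 1912:Mon 1913:Tue 1914:Wed 1915:Thu 1916:Sat✓ 1917:Sun 1918:Mon 1919:Tue 1920:Thu 1921:Fri✓ 1922:Sat✓ 1923:Sun 1924:Tue
Years with five Saturdays: 1887, 1892, 1893, 1898, 1899, 1904, 1905, 1910, 1911, 1916, 1921, 1922 → 12.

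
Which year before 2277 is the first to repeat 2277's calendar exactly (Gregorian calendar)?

2266

Two years share a calendar iff Jan 1 falls on the same weekday and both are leap or both are common. 2277: Jan 1 is Monday, common year.
2276: Jan 1 Saturday, leap
2275: Jan 1 Friday, common
2274: Jan 1 Thursday, common
2273: Jan 1 Wednesday, common
2272: Jan 1 Monday, leap
2271: Jan 1 Sunday, common
2270: Jan 1 Saturday, common
2269: Jan 1 Friday, common
2268: Jan 1 Wednesday, leap
2267: Jan 1 Tuesday, common
2266: Jan 1 Monday, common
2266 matches on both conditions.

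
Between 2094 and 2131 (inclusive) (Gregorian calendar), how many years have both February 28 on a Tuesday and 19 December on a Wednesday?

2

Check each year's weekday for February 28 and 19 December:
  2094: Sun/Sun  2095: Mon/Mon  2096: Tue/Wed ✓  2097: Thu/Thu  2098: Fri/Fri  2099: Sat/Sat  2100: Sun/Sun  2101: Mon/Mon  2102: Tue/Tue  2103: Wed/Wed  2104: Thu/Fri  2105: Sat/Sat  2106: Sun/Sun  2107: Mon/Mon  …(10 more)…  2118: Mon/Mon  2119: Tue/Tue  2120: Wed/Thu  2121: Fri/Fri  2122: Sat/Sat  2123: Sun/Sun  2124: Mon/Tue  2125: Wed/Wed  2126: Thu/Thu  2127: Fri/Fri  2128: Sat/Sun  2129: Mon/Mon  2130: Tue/Tue  2131: Wed/Wed
Both conditions hold in: 2096, 2108 — 2.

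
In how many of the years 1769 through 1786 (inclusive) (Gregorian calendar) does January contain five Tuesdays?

8

January has 31 days; it has five Tuesdays when Tuesday falls among the first (month-length − 28) days — i.e. when January 1 is one of Tuesday/Monday/Sunday.
January 1 by year: 1769:Sun✓ 1770:Mon✓ 1771:Tue✓ 1772:Wed 1773:Fri 1774:Sat 1775:Sun✓ 1776:Mon✓ 1777:Wed 1778:Thu 1779:Fri 1780:Sat 1781:Mon✓ 1782:Tue✓ 1783:Wed 1784:Thu 1785:Sat 1786:Sun✓
Years with five Tuesdays: 1769, 1770, 1771, 1775, 1776, 1781, 1782, 1786 → 8.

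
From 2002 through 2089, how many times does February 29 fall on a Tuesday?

Leap years in 2002–2089: 22 of them.
Feb 29 weekday advances by 5 (mod 7) from one leap year to the next four years later (or differs when a century non-leap intervenes).
Leap-day weekdays: 2004:Sun 2008:Fri 2012:Wed 2016:Mon 2020:Sat 2024:Thu 2028:Tue✓ 2032:Sun 2036:Fri 2040:Wed 2044:Mon 2048:Sat 2052:Thu 2056:Tue✓ 2060:Sun 2064:Fri 2068:Wed 2072:Mon 2076:Sat 2080:Thu 2084:Tue✓ 2088:Sun
Tuesday: 2028, 2056, 2084 → 3.

3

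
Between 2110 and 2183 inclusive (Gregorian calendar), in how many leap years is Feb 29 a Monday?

3

Leap years in 2110–2183: 18 of them.
Feb 29 weekday advances by 5 (mod 7) from one leap year to the next four years later (or differs when a century non-leap intervenes).
Leap-day weekdays: 2112:Mon✓ 2116:Sat 2120:Thu 2124:Tue 2128:Sun 2132:Fri 2136:Wed 2140:Mon✓ 2144:Sat 2148:Thu 2152:Tue 2156:Sun 2160:Fri 2164:Wed 2168:Mon✓ 2172:Sat 2176:Thu 2180:Tue
Monday: 2112, 2140, 2168 → 3.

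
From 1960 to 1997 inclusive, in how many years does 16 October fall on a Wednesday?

6

Track 16 October's weekday year by year (advancing +1, or +2 across a Feb 29):
  1960: Sun  1961: Mon (+1)  1962: Tue (+1)  1963: Wed (+1) ✓  1964: Fri (+2)
  1965: Sat (+1)  1966: Sun (+1)  1967: Mon (+1)  1968: Wed (+2) ✓  1969: Thu (+1)
  1970: Fri (+1)  1971: Sat (+1)  1972: Mon (+2)  1973: Tue (+1)  … (10 more years) …
  1984: Tue (+2)  1985: Wed (+1) ✓  1986: Thu (+1)  1987: Fri (+1)  1988: Sun (+2)
  1989: Mon (+1)  1990: Tue (+1)  1991: Wed (+1) ✓  1992: Fri (+2)  1993: Sat (+1)
  1994: Sun (+1)  1995: Mon (+1)  1996: Wed (+2) ✓  1997: Thu (+1)
Wednesday years: 1963, 1968, 1974, 1985, 1991, 1996 — 6 in total.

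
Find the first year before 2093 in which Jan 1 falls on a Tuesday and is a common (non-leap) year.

Jan 1 advances by 2 weekdays after a leap year and by 1 after a common year.
2093: Jan 1 is Thursday.
2092: Tuesday (leap)
2091: Monday
2090: Sunday
2089: Saturday
2088: Thursday (leap)
2087: Wednesday
2086: Tuesday
2086 begins on a Tuesday and is a common year.

2086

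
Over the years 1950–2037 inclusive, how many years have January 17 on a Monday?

12

Track January 17's weekday year by year (advancing +1, or +2 across a Feb 29):
  1950: Tue  1951: Wed (+1)  1952: Thu (+1)  1953: Sat (+2)  1954: Sun (+1)
  1955: Mon (+1) ✓  1956: Tue (+1)  1957: Thu (+2)  1958: Fri (+1)  1959: Sat (+1)
  1960: Sun (+1)  1961: Tue (+2)  1962: Wed (+1)  1963: Thu (+1)  … (60 more years) …
  2024: Wed (+1)  2025: Fri (+2)  2026: Sat (+1)  2027: Sun (+1)  2028: Mon (+1) ✓
  2029: Wed (+2)  2030: Thu (+1)  2031: Fri (+1)  2032: Sat (+1)  2033: Mon (+2) ✓
  2034: Tue (+1)  2035: Wed (+1)  2036: Thu (+1)  2037: Sat (+2)
Monday years: 1955, 1966, 1972, 1977, 1983, 1994, 2000, 2005, 2011, 2022, 2028, 2033 — 12 in total.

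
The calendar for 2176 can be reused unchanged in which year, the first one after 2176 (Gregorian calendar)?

Two years share a calendar iff Jan 1 falls on the same weekday and both are leap or both are common. 2176: Jan 1 is Monday, leap year.
2177: Jan 1 Wednesday, common
2178: Jan 1 Thursday, common
2179: Jan 1 Friday, common
2180: Jan 1 Saturday, leap
2181: Jan 1 Monday, common
2182: Jan 1 Tuesday, common
2183: Jan 1 Wednesday, common
2184: Jan 1 Thursday, leap
2185: Jan 1 Saturday, common
2186: Jan 1 Sunday, common
2187: Jan 1 Monday, common
2188: Jan 1 Tuesday, leap
2189: Jan 1 Thursday, common
2190: Jan 1 Friday, common
2191: Jan 1 Saturday, common
2192: Jan 1 Sunday, leap
2193: Jan 1 Tuesday, common
2194: Jan 1 Wednesday, common
2195: Jan 1 Thursday, common
2196: Jan 1 Friday, leap
2197: Jan 1 Sunday, common
2198: Jan 1 Monday, common
2199: Jan 1 Tuesday, common
2200: Jan 1 Wednesday, common
2201: Jan 1 Thursday, common
2202: Jan 1 Friday, common
2203: Jan 1 Saturday, common
2204: Jan 1 Sunday, leap
2205: Jan 1 Tuesday, common
2206: Jan 1 Wednesday, common
2207: Jan 1 Thursday, common
2208: Jan 1 Friday, leap
2209: Jan 1 Sunday, common
2210: Jan 1 Monday, common
2211: Jan 1 Tuesday, common
2212: Jan 1 Wednesday, leap
2213: Jan 1 Friday, common
2214: Jan 1 Saturday, common
2215: Jan 1 Sunday, common
2216: Jan 1 Monday, leap
2216 matches on both conditions.

2216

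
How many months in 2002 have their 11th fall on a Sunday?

1

Check the 11th of each month of 2002: Jan 11: Fri, Feb 11: Mon, Mar 11: Mon, Apr 11: Thu, May 11: Sat, Jun 11: Tue, Jul 11: Thu, Aug 11: Sun, Sep 11: Wed, Oct 11: Fri, Nov 11: Mon, Dec 11: Wed.
Sunday occurs in August — 1 month.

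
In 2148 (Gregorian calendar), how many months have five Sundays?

4

A month of length L has five Sundays iff its first Sunday is on day ≤ L−28 (so day 1–3 in a 31-day month, 1–2 in a 30-day month, day 1 in a leap February).
Checking each month of 2148: Jan starts Mon (31d); Feb starts Thu (29d); Mar starts Fri (31d) ✓; Apr starts Mon (30d); May starts Wed (31d); Jun starts Sat (30d) ✓; Jul starts Mon (31d); Aug starts Thu (31d); Sep starts Sun (30d) ✓; Oct starts Tue (31d); Nov starts Fri (30d); Dec starts Sun (31d) ✓.
Five-Sunday months: March, June, September, December → 4.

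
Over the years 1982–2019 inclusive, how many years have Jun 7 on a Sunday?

Track Jun 7's weekday year by year (advancing +1, or +2 across a Feb 29):
  1982: Mon  1983: Tue (+1)  1984: Thu (+2)  1985: Fri (+1)  1986: Sat (+1)
  1987: Sun (+1) ✓  1988: Tue (+2)  1989: Wed (+1)  1990: Thu (+1)  1991: Fri (+1)
  1992: Sun (+2) ✓  1993: Mon (+1)  1994: Tue (+1)  1995: Wed (+1)  … (10 more years) …
  2006: Wed (+1)  2007: Thu (+1)  2008: Sat (+2)  2009: Sun (+1) ✓  2010: Mon (+1)
  2011: Tue (+1)  2012: Thu (+2)  2013: Fri (+1)  2014: Sat (+1)  2015: Sun (+1) ✓
  2016: Tue (+2)  2017: Wed (+1)  2018: Thu (+1)  2019: Fri (+1)
Sunday years: 1987, 1992, 1998, 2009, 2015 — 5 in total.

5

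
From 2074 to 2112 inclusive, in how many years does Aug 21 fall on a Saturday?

6

Track Aug 21's weekday year by year (advancing +1, or +2 across a Feb 29):
  2074: Tue  2075: Wed (+1)  2076: Fri (+2)  2077: Sat (+1) ✓  2078: Sun (+1)
  2079: Mon (+1)  2080: Wed (+2)  2081: Thu (+1)  2082: Fri (+1)  2083: Sat (+1) ✓
  2084: Mon (+2)  2085: Tue (+1)  2086: Wed (+1)  2087: Thu (+1)  … (11 more years) …
  2099: Fri (+1)  2100: Sat (+1) ✓  2101: Sun (+1)  2102: Mon (+1)  2103: Tue (+1)
  2104: Thu (+2)  2105: Fri (+1)  2106: Sat (+1) ✓  2107: Sun (+1)  2108: Tue (+2)
  2109: Wed (+1)  2110: Thu (+1)  2111: Fri (+1)  2112: Sun (+2)
Saturday years: 2077, 2083, 2088, 2094, 2100, 2106 — 6 in total.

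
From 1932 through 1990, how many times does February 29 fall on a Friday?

Leap years in 1932–1990: 15 of them.
Feb 29 weekday advances by 5 (mod 7) from one leap year to the next four years later (or differs when a century non-leap intervenes).
Leap-day weekdays: 1932:Mon 1936:Sat 1940:Thu 1944:Tue 1948:Sun 1952:Fri✓ 1956:Wed 1960:Mon 1964:Sat 1968:Thu 1972:Tue 1976:Sun 1980:Fri✓ 1984:Wed 1988:Mon
Friday: 1952, 1980 → 2.

2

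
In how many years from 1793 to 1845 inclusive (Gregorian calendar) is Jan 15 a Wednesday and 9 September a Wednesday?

2

Check each year's weekday for Jan 15 and 9 September:
  1793: Tue/Mon  1794: Wed/Tue  1795: Thu/Wed  1796: Fri/Fri  1797: Sun/Sat  1798: Mon/Sun  1799: Tue/Mon  1800: Wed/Tue  1801: Thu/Wed  1802: Fri/Thu  1803: Sat/Fri  1804: Sun/Sun  1805: Tue/Mon  1806: Wed/Tue  …(25 more)…  1832: Sun/Sun  1833: Tue/Mon  1834: Wed/Tue  1835: Thu/Wed  1836: Fri/Fri  1837: Sun/Sat  1838: Mon/Sun  1839: Tue/Mon  1840: Wed/Wed ✓  1841: Fri/Thu  1842: Sat/Fri  1843: Sun/Sat  1844: Mon/Mon  1845: Wed/Tue
Both conditions hold in: 1812, 1840 — 2.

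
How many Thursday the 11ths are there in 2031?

Check the 11th of each month of 2031: Jan 11: Sat, Feb 11: Tue, Mar 11: Tue, Apr 11: Fri, May 11: Sun, Jun 11: Wed, Jul 11: Fri, Aug 11: Mon, Sep 11: Thu, Oct 11: Sat, Nov 11: Tue, Dec 11: Thu.
Thursday occurs in September, December — 2 months.

2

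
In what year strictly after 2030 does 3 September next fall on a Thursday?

From one year to the next, a fixed date's weekday advances by 1, or by 2 when a Feb 29 lies between the two dates.
2030: September 3 is Tuesday.
2031: Wednesday (+1)
2032: Friday (+2)
2033: Saturday (+1)
2034: Sunday (+1)
2035: Monday (+1)
2036: Wednesday (+2)
2037: Thursday (+1)
3 September falls on a Thursday in 2037.

2037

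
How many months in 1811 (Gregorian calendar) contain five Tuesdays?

5

A month of length L has five Tuesdays iff its first Tuesday is on day ≤ L−28 (so day 1–3 in a 31-day month, 1–2 in a 30-day month, day 1 in a leap February).
Checking each month of 1811: Jan starts Tue (31d) ✓; Feb starts Fri (28d); Mar starts Fri (31d); Apr starts Mon (30d) ✓; May starts Wed (31d); Jun starts Sat (30d); Jul starts Mon (31d) ✓; Aug starts Thu (31d); Sep starts Sun (30d); Oct starts Tue (31d) ✓; Nov starts Fri (30d); Dec starts Sun (31d) ✓.
Five-Tuesday months: January, April, July, October, December → 5.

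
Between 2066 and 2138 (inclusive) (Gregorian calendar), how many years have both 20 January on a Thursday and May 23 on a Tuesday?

Check each year's weekday for 20 January and May 23:
  2066: Wed/Sun  2067: Thu/Mon  2068: Fri/Wed  2069: Sun/Thu  2070: Mon/Fri  2071: Tue/Sat  2072: Wed/Mon  2073: Fri/Tue  2074: Sat/Wed  2075: Sun/Thu  2076: Mon/Sat  2077: Wed/Sun  2078: Thu/Mon  2079: Fri/Tue  …(45 more)…  2125: Sat/Wed  2126: Sun/Thu  2127: Mon/Fri  2128: Tue/Sun  2129: Thu/Mon  2130: Fri/Tue  2131: Sat/Wed  2132: Sun/Fri  2133: Tue/Sat  2134: Wed/Sun  2135: Thu/Mon  2136: Fri/Wed  2137: Sun/Thu  2138: Mon/Fri
Both conditions hold in: 2084, 2124 — 2.

2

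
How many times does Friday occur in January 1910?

January 1910 has 31 days and begins on Saturday.
The first Friday is January 7.
Fridays fall on 7, 14, 21, 28 — that's 4.

4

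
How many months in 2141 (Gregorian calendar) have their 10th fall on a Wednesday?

1

Check the 10th of each month of 2141: Jan 10: Tue, Feb 10: Fri, Mar 10: Fri, Apr 10: Mon, May 10: Wed, Jun 10: Sat, Jul 10: Mon, Aug 10: Thu, Sep 10: Sun, Oct 10: Tue, Nov 10: Fri, Dec 10: Sun.
Wednesday occurs in May — 1 month.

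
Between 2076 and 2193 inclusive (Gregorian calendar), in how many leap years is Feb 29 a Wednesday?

5

Leap years in 2076–2193: 29 of them.
Feb 29 weekday advances by 5 (mod 7) from one leap year to the next four years later (or differs when a century non-leap intervenes).
Leap-day weekdays: 2076:Sat 2080:Thu 2084:Tue 2088:Sun 2092:Fri 2096:Wed✓ 2104:Fri 2108:Wed✓ 2112:Mon 2116:Sat 2120:Thu 2124:Tue 2128:Sun …(3 more)… 2144:Sat 2148:Thu 2152:Tue 2156:Sun 2160:Fri 2164:Wed✓ 2168:Mon 2172:Sat 2176:Thu 2180:Tue 2184:Sun 2188:Fri 2192:Wed✓
Wednesday: 2096, 2108, 2136, 2164, 2192 → 5.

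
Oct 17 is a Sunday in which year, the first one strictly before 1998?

From one year to the next, a fixed date's weekday advances by 1, or by 2 when a Feb 29 lies between the two dates.
1998: October 17 is Saturday.
1997: Friday (−1)
1996: Thursday (−1)
1995: Tuesday (−2)
1994: Monday (−1)
1993: Sunday (−1)
Oct 17 falls on a Sunday in 1993.

1993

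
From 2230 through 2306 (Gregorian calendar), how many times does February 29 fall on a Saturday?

Leap years in 2230–2306: 18 of them.
Feb 29 weekday advances by 5 (mod 7) from one leap year to the next four years later (or differs when a century non-leap intervenes).
Leap-day weekdays: 2232:Wed 2236:Mon 2240:Sat✓ 2244:Thu 2248:Tue 2252:Sun 2256:Fri 2260:Wed 2264:Mon 2268:Sat✓ 2272:Thu 2276:Tue 2280:Sun 2284:Fri 2288:Wed 2292:Mon 2296:Sat✓ 2304:Mon
Saturday: 2240, 2268, 2296 → 3.

3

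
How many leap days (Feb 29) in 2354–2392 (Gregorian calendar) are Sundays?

Leap years in 2354–2392: 10 of them.
Feb 29 weekday advances by 5 (mod 7) from one leap year to the next four years later (or differs when a century non-leap intervenes).
Leap-day weekdays: 2356:Wed 2360:Mon 2364:Sat 2368:Thu 2372:Tue 2376:Sun✓ 2380:Fri 2384:Wed 2388:Mon 2392:Sat
Sunday: 2376 → 1.

1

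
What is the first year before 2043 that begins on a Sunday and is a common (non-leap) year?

Jan 1 advances by 2 weekdays after a leap year and by 1 after a common year.
2043: Jan 1 is Thursday.
2042: Wednesday
2041: Tuesday
2040: Sunday (leap)
2039: Saturday
2038: Friday
2037: Thursday
2036: Tuesday (leap)
2035: Monday
2034: Sunday
2034 begins on a Sunday and is a common year.

2034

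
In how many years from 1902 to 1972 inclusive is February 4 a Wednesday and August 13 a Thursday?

8

Check each year's weekday for February 4 and August 13:
  1902: Tue/Wed  1903: Wed/Thu ✓  1904: Thu/Sat  1905: Sat/Sun  1906: Sun/Mon  1907: Mon/Tue  1908: Tue/Thu  1909: Thu/Fri  1910: Fri/Sat  1911: Sat/Sun  1912: Sun/Tue  1913: Tue/Wed  1914: Wed/Thu ✓  1915: Thu/Fri  …(43 more)…  1959: Wed/Thu ✓  1960: Thu/Sat  1961: Sat/Sun  1962: Sun/Mon  1963: Mon/Tue  1964: Tue/Thu  1965: Thu/Fri  1966: Fri/Sat  1967: Sat/Sun  1968: Sun/Tue  1969: Tue/Wed  1970: Wed/Thu ✓  1971: Thu/Fri  1972: Fri/Sun
Both conditions hold in: 1903, 1914, 1925, 1931, 1942, 1953, 1959, 1970 — 8.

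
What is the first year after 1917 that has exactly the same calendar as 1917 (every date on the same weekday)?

1923

Two years share a calendar iff Jan 1 falls on the same weekday and both are leap or both are common. 1917: Jan 1 is Monday, common year.
1918: Jan 1 Tuesday, common
1919: Jan 1 Wednesday, common
1920: Jan 1 Thursday, leap
1921: Jan 1 Saturday, common
1922: Jan 1 Sunday, common
1923: Jan 1 Monday, common
1923 matches on both conditions.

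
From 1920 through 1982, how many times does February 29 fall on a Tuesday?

Leap years in 1920–1982: 16 of them.
Feb 29 weekday advances by 5 (mod 7) from one leap year to the next four years later (or differs when a century non-leap intervenes).
Leap-day weekdays: 1920:Sun 1924:Fri 1928:Wed 1932:Mon 1936:Sat 1940:Thu 1944:Tue✓ 1948:Sun 1952:Fri 1956:Wed 1960:Mon 1964:Sat 1968:Thu 1972:Tue✓ 1976:Sun 1980:Fri
Tuesday: 1944, 1972 → 2.

2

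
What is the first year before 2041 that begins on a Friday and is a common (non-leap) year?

2038

Jan 1 advances by 2 weekdays after a leap year and by 1 after a common year.
2041: Jan 1 is Tuesday.
2040: Sunday (leap)
2039: Saturday
2038: Friday
2038 begins on a Friday and is a common year.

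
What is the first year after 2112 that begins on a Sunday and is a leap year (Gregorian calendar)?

2136

Jan 1 advances by 2 weekdays after a leap year and by 1 after a common year.
2112: Jan 1 is Friday (leap).
2113: Sunday
2114: Monday
2115: Tuesday
2116: Wednesday (leap)
2117: Friday
2118: Saturday
2119: Sunday
2120: Monday (leap)
2121: Wednesday
2122: Thursday
2123: Friday
2124: Saturday (leap)
2125: Monday
2126: Tuesday
2127: Wednesday
2128: Thursday (leap)
2129: Saturday
2130: Sunday
2131: Monday
2132: Tuesday (leap)
2133: Thursday
2134: Friday
2135: Saturday
2136: Sunday (leap)
2136 begins on a Sunday and is a leap year.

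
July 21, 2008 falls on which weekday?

Monday

January 1, 2008 is a Tuesday.
July 21 is day 203 of the year, i.e. 202 days after Jan 1.
202 mod 7 = 6, so advance 6 weekdays from Tuesday: Monday.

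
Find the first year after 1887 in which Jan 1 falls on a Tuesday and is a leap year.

1924

Jan 1 advances by 2 weekdays after a leap year and by 1 after a common year.
1887: Jan 1 is Saturday.
1888: Sunday (leap)
1889: Tuesday
1890: Wednesday
1891: Thursday
1892: Friday (leap)
1893: Sunday
1894: Monday
1895: Tuesday
1896: Wednesday (leap)
1897: Friday
1898: Saturday
1899: Sunday
1900: Monday
1901: Tuesday
1902: Wednesday
1903: Thursday
1904: Friday (leap)
1905: Sunday
1906: Monday
1907: Tuesday
1908: Wednesday (leap)
1909: Friday
1910: Saturday
1911: Sunday
1912: Monday (leap)
1913: Wednesday
1914: Thursday
1915: Friday
1916: Saturday (leap)
1917: Monday
1918: Tuesday
1919: Wednesday
1920: Thursday (leap)
1921: Saturday
1922: Sunday
1923: Monday
1924: Tuesday (leap)
1924 begins on a Tuesday and is a leap year.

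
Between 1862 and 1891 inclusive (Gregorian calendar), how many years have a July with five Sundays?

12

July has 31 days; it has five Sundays when Sunday falls among the first (month-length − 28) days — i.e. when July 1 is one of Sunday/Saturday/Friday.
July 1 by year: 1862:Tue 1863:Wed 1864:Fri✓ 1865:Sat✓ 1866:Sun✓ 1867:Mon 1868:Wed 1869:Thu 1870:Fri✓ 1871:Sat✓ 1872:Mon 1873:Tue 1874:Wed 1875:Thu 1876:Sat✓ 1877:Sun✓ 1878:Mon 1879:Tue 1880:Thu 1881:Fri✓ 1882:Sat✓ 1883:Sun✓ 1884:Tue 1885:Wed 1886:Thu 1887:Fri✓ 1888:Sun✓ 1889:Mon 1890:Tue 1891:Wed
Years with five Sundays: 1864, 1865, 1866, 1870, 1871, 1876, 1877, 1881, 1882, 1883, 1887, 1888 → 12.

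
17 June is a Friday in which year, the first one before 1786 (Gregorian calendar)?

From one year to the next, a fixed date's weekday advances by 1, or by 2 when a Feb 29 lies between the two dates.
1786: June 17 is Saturday.
1785: Friday (−1)
17 June falls on a Friday in 1785.

1785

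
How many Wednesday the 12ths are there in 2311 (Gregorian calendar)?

2

Check the 12th of each month of 2311: Jan 12: Thu, Feb 12: Sun, Mar 12: Sun, Apr 12: Wed, May 12: Fri, Jun 12: Mon, Jul 12: Wed, Aug 12: Sat, Sep 12: Tue, Oct 12: Thu, Nov 12: Sun, Dec 12: Tue.
Wednesday occurs in April, July — 2 months.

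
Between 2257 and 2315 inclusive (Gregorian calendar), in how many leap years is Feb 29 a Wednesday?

Leap years in 2257–2315: 13 of them.
Feb 29 weekday advances by 5 (mod 7) from one leap year to the next four years later (or differs when a century non-leap intervenes).
Leap-day weekdays: 2260:Wed✓ 2264:Mon 2268:Sat 2272:Thu 2276:Tue 2280:Sun 2284:Fri 2288:Wed✓ 2292:Mon 2296:Sat 2304:Mon 2308:Sat 2312:Thu
Wednesday: 2260, 2288 → 2.

2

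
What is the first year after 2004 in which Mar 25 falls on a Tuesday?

2008

From one year to the next, a fixed date's weekday advances by 1, or by 2 when a Feb 29 lies between the two dates.
2004: March 25 is Thursday.
2005: Friday (+1)
2006: Saturday (+1)
2007: Sunday (+1)
2008: Tuesday (+2)
Mar 25 falls on a Tuesday in 2008.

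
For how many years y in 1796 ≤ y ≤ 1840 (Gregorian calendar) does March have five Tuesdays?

March has 31 days; it has five Tuesdays when Tuesday falls among the first (month-length − 28) days — i.e. when March 1 is one of Tuesday/Monday/Sunday.
March 1 by year: 1796:Tue✓ 1797:Wed 1798:Thu 1799:Fri 1800:Sat 1801:Sun✓ 1802:Mon✓ 1803:Tue✓ 1804:Thu 1805:Fri 1806:Sat 1807:Sun✓ 1808:Tue✓ 1809:Wed 1810:Thu …(15 more)… 1826:Wed 1827:Thu 1828:Sat 1829:Sun✓ 1830:Mon✓ 1831:Tue✓ 1832:Thu 1833:Fri 1834:Sat 1835:Sun✓ 1836:Tue✓ 1837:Wed 1838:Thu 1839:Fri 1840:Sun✓
Years with five Tuesdays: 1796, 1801, 1802, 1803, 1807, 1808, 1812, 1813, 1814, 1818, 1819, 1824, 1825, 1829, 1830, 1831, 1835, 1836, 1840 → 19.

19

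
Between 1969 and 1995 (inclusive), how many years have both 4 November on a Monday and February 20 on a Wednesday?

Check each year's weekday for 4 November and February 20:
  1969: Tue/Thu  1970: Wed/Fri  1971: Thu/Sat  1972: Sat/Sun  1973: Sun/Tue  1974: Mon/Wed ✓  1975: Tue/Thu  1976: Thu/Fri  1977: Fri/Sun  1978: Sat/Mon  1979: Sun/Tue  1980: Tue/Wed  1981: Wed/Fri  1982: Thu/Sat  1983: Fri/Sun  1984: Sun/Mon  1985: Mon/Wed ✓  1986: Tue/Thu  1987: Wed/Fri  1988: Fri/Sat  1989: Sat/Mon  1990: Sun/Tue  1991: Mon/Wed ✓  1992: Wed/Thu  1993: Thu/Sat  1994: Fri/Sun  1995: Sat/Mon
Both conditions hold in: 1974, 1985, 1991 — 3.

3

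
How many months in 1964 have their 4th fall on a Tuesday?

Check the 4th of each month of 1964: Jan 4: Sat, Feb 4: Tue, Mar 4: Wed, Apr 4: Sat, May 4: Mon, Jun 4: Thu, Jul 4: Sat, Aug 4: Tue, Sep 4: Fri, Oct 4: Sun, Nov 4: Wed, Dec 4: Fri.
Tuesday occurs in February, August — 2 months.

2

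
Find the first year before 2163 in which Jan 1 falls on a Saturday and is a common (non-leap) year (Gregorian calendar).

2157

Jan 1 advances by 2 weekdays after a leap year and by 1 after a common year.
2163: Jan 1 is Saturday.
2162: Friday
2161: Thursday
2160: Tuesday (leap)
2159: Monday
2158: Sunday
2157: Saturday
2157 begins on a Saturday and is a common year.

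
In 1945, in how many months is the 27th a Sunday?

1

Check the 27th of each month of 1945: Jan 27: Sat, Feb 27: Tue, Mar 27: Tue, Apr 27: Fri, May 27: Sun, Jun 27: Wed, Jul 27: Fri, Aug 27: Mon, Sep 27: Thu, Oct 27: Sat, Nov 27: Tue, Dec 27: Thu.
Sunday occurs in May — 1 month.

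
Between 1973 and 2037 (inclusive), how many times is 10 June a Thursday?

Track 10 June's weekday year by year (advancing +1, or +2 across a Feb 29):
  1973: Sun  1974: Mon (+1)  1975: Tue (+1)  1976: Thu (+2) ✓  1977: Fri (+1)
  1978: Sat (+1)  1979: Sun (+1)  1980: Tue (+2)  1981: Wed (+1)  1982: Thu (+1) ✓
  1983: Fri (+1)  1984: Sun (+2)  1985: Mon (+1)  1986: Tue (+1)  … (37 more years) …
  2024: Mon (+2)  2025: Tue (+1)  2026: Wed (+1)  2027: Thu (+1) ✓  2028: Sat (+2)
  2029: Sun (+1)  2030: Mon (+1)  2031: Tue (+1)  2032: Thu (+2) ✓  2033: Fri (+1)
  2034: Sat (+1)  2035: Sun (+1)  2036: Tue (+2)  2037: Wed (+1)
Thursday years: 1976, 1982, 1993, 1999, 2004, 2010, 2021, 2027, 2032 — 9 in total.

9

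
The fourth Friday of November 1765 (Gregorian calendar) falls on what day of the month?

November 1, 1765 is a Friday, so the first Friday is the 1st.
The fourth Friday is 1 + 21 = 22.

22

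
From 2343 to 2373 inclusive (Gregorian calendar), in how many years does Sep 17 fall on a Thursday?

Track Sep 17's weekday year by year (advancing +1, or +2 across a Feb 29):
  2343: Fri  2344: Sun (+2)  2345: Mon (+1)  2346: Tue (+1)  2347: Wed (+1)
  2348: Fri (+2)  2349: Sat (+1)  2350: Sun (+1)  2351: Mon (+1)  2352: Wed (+2)
  2353: Thu (+1) ✓  2354: Fri (+1)  2355: Sat (+1)  2356: Mon (+2)  … (3 more years) …
  2360: Sat (+2)  2361: Sun (+1)  2362: Mon (+1)  2363: Tue (+1)  2364: Thu (+2) ✓
  2365: Fri (+1)  2366: Sat (+1)  2367: Sun (+1)  2368: Tue (+2)  2369: Wed (+1)
  2370: Thu (+1) ✓  2371: Fri (+1)  2372: Sun (+2)  2373: Mon (+1)
Thursday years: 2353, 2359, 2364, 2370 — 4 in total.

4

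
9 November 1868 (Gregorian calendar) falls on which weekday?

Monday

January 1, 1868 is a Wednesday.
November 9 is day 314 of the year, i.e. 313 days after Jan 1.
313 mod 7 = 5, so advance 5 weekdays from Wednesday: Monday.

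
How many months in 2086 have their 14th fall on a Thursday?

3

Check the 14th of each month of 2086: Jan 14: Mon, Feb 14: Thu, Mar 14: Thu, Apr 14: Sun, May 14: Tue, Jun 14: Fri, Jul 14: Sun, Aug 14: Wed, Sep 14: Sat, Oct 14: Mon, Nov 14: Thu, Dec 14: Sat.
Thursday occurs in February, March, November — 3 months.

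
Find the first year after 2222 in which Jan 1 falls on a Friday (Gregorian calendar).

Jan 1 advances by 2 weekdays after a leap year and by 1 after a common year.
2222: Jan 1 is Tuesday.
2223: Wednesday
2224: Thursday (leap)
2225: Saturday
2226: Sunday
2227: Monday
2228: Tuesday (leap)
2229: Thursday
2230: Friday
2230 begins on a Friday

2230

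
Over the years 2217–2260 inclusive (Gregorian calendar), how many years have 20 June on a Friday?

Track 20 June's weekday year by year (advancing +1, or +2 across a Feb 29):
  2217: Fri ✓  2218: Sat (+1)  2219: Sun (+1)  2220: Tue (+2)  2221: Wed (+1)
  2222: Thu (+1)  2223: Fri (+1) ✓  2224: Sun (+2)  2225: Mon (+1)  2226: Tue (+1)
  2227: Wed (+1)  2228: Fri (+2) ✓  2229: Sat (+1)  2230: Sun (+1)  … (16 more years) …
  2247: Sun (+1)  2248: Tue (+2)  2249: Wed (+1)  2250: Thu (+1)  2251: Fri (+1) ✓
  2252: Sun (+2)  2253: Mon (+1)  2254: Tue (+1)  2255: Wed (+1)  2256: Fri (+2) ✓
  2257: Sat (+1)  2258: Sun (+1)  2259: Mon (+1)  2260: Wed (+2)
Friday years: 2217, 2223, 2228, 2234, 2245, 2251, 2256 — 7 in total.

7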